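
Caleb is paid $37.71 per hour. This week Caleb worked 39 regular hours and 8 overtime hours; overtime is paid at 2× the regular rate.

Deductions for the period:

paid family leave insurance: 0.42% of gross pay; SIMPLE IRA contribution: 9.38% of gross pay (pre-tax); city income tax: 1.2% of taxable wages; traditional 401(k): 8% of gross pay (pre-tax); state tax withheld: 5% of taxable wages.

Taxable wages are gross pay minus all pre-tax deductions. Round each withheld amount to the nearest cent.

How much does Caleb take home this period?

Regular pay: 39 × $37.71 = $1,470.69
Overtime pay: 8 × $37.71 × 2 = $603.36
Gross pay = $1,470.69 + $603.36 = $2,074.05
Traditional 401(k): $2,074.05 × 0.08 = $165.92
SIMPLE IRA contribution: $2,074.05 × 0.0938 = $194.55
Pre-tax total = $165.92 + $194.55 = $360.47
Taxable wages = $2,074.05 − $360.47 = $1,713.58
City income tax: $1,713.58 × 0.012 = $20.56
State tax withheld: $1,713.58 × 0.05 = $85.68
Paid family leave insurance: $2,074.05 × 0.0042 = $8.71
Total deductions = $165.92 + $194.55 + $20.56 + $85.68 + $8.71 = $475.42
Net pay = $2,074.05 − $475.42 = $1,598.63

$1,598.63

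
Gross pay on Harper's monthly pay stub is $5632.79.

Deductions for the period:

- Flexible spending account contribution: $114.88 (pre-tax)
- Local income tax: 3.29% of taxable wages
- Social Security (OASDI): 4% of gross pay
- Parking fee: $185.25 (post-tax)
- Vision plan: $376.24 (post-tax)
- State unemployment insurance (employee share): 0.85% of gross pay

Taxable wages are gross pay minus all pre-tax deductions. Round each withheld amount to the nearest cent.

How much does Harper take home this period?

Flexible spending account contribution: $114.88
Taxable wages = $5632.79 − $114.88 = $5517.91
Local income tax: $5517.91 × 0.0329 = $181.54
State unemployment insurance (employee share): $5632.79 × 0.0085 = $47.88
Social Security (OASDI): $5632.79 × 0.04 = $225.31
Parking fee: $185.25
Vision plan: $376.24
Total deductions = $114.88 + $181.54 + $47.88 + $225.31 + $185.25 + $376.24 = $1131.10
Net pay = $5632.79 − $1131.10 = $4501.69

$4501.69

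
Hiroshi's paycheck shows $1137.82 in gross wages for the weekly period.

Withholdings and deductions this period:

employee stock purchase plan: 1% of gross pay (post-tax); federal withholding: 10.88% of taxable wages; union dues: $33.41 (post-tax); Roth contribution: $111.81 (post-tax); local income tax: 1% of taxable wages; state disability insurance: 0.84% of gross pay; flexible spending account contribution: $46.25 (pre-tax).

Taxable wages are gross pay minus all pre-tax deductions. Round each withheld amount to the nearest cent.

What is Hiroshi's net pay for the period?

Flexible spending account contribution: $46.25
Taxable wages = $1137.82 − $46.25 = $1091.57
Federal withholding: $1091.57 × 0.1088 = $118.76
Local income tax: $1091.57 × 0.01 = $10.92
State disability insurance: $1137.82 × 0.0084 = $9.56
Roth contribution: $111.81
Employee stock purchase plan: $1137.82 × 0.01 = $11.38
Union dues: $33.41
Total deductions = $46.25 + $118.76 + $10.92 + $9.56 + $111.81 + $11.38 + $33.41 = $342.09
Net pay = $1137.82 − $342.09 = $795.73

$795.73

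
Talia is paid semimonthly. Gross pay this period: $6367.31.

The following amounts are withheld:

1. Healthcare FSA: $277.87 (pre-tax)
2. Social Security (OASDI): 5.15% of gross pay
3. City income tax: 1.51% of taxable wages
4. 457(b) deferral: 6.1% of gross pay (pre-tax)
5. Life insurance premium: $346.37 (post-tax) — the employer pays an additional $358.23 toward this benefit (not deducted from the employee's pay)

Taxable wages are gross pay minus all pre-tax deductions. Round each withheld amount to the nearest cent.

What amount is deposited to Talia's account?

Healthcare FSA: $277.87
457(b) deferral: $6367.31 × 0.061 = $388.41
Pre-tax total = $277.87 + $388.41 = $666.28
Taxable wages = $6367.31 − $666.28 = $5701.03
City income tax: $5701.03 × 0.0151 = $86.09
Social Security (OASDI): $6367.31 × 0.0515 = $327.92
Life insurance premium: $346.37
(Employer's $358.23 toward life insurance premium is not withheld from the employee.)
Total deductions = $277.87 + $388.41 + $86.09 + $327.92 + $346.37 = $1426.66
Net pay = $6367.31 − $1426.66 = $4940.65

$4940.65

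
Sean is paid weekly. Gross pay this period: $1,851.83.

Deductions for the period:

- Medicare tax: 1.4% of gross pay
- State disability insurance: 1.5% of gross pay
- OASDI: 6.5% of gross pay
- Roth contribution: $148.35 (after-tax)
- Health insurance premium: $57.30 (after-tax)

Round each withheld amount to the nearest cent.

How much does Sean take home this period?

$1,472.10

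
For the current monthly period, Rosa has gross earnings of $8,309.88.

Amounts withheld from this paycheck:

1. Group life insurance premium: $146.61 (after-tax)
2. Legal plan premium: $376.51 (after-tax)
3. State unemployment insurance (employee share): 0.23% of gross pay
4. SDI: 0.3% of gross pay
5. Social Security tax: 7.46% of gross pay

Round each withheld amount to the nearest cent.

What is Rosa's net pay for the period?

Social Security tax: $8,309.88 × 0.0746 = $619.92
State unemployment insurance (employee share): $8,309.88 × 0.0023 = $19.11
SDI: $8,309.88 × 0.003 = $24.93
Group life insurance premium: $146.61
Legal plan premium: $376.51
Total deductions = $619.92 + $19.11 + $24.93 + $146.61 + $376.51 = $1,187.08
Net pay = $8,309.88 − $1,187.08 = $7,122.80

$7,122.80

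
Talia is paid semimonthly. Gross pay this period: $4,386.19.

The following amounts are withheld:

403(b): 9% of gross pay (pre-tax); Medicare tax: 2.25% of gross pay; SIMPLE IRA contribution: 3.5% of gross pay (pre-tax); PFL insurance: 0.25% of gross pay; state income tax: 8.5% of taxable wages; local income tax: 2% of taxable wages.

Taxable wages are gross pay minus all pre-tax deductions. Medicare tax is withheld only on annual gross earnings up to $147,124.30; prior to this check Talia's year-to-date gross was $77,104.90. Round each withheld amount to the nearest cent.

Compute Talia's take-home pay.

403(b): $4,386.19 × 0.09 = $394.76
SIMPLE IRA contribution: $4,386.19 × 0.035 = $153.52
Pre-tax total = $394.76 + $153.52 = $548.28
Taxable wages = $4,386.19 − $548.28 = $3,837.91
State income tax: $3,837.91 × 0.085 = $326.22
Local income tax: $3,837.91 × 0.02 = $76.76
PFL insurance: $4,386.19 × 0.0025 = $10.97
Medicare tax: cap not yet reached, full $4,386.19 is subject → $4,386.19 × 0.0225 = $98.69
Total deductions = $394.76 + $153.52 + $326.22 + $76.76 + $10.97 + $98.69 = $1,060.92
Net pay = $4,386.19 − $1,060.92 = $3,325.27

$3,325.27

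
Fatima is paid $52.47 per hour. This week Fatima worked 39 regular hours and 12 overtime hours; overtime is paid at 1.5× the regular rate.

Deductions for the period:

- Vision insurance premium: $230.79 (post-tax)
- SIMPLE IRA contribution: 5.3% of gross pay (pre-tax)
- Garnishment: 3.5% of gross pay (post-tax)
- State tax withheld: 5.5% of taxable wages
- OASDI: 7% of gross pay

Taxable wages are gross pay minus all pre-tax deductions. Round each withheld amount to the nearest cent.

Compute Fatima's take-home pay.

Regular pay: 39 × $52.47 = $2,046.33
Overtime pay: 12 × $52.47 × 1.5 = $944.46
Gross pay = $2,046.33 + $944.46 = $2,990.79
SIMPLE IRA contribution: $2,990.79 × 0.053 = $158.51
Taxable wages = $2,990.79 − $158.51 = $2,832.28
State tax withheld: $2,832.28 × 0.055 = $155.78
OASDI: $2,990.79 × 0.07 = $209.36
Vision insurance premium: $230.79
Garnishment: $2,990.79 × 0.035 = $104.68
Total deductions = $158.51 + $155.78 + $209.36 + $230.79 + $104.68 = $859.12
Net pay = $2,990.79 − $859.12 = $2,131.67

$2,131.67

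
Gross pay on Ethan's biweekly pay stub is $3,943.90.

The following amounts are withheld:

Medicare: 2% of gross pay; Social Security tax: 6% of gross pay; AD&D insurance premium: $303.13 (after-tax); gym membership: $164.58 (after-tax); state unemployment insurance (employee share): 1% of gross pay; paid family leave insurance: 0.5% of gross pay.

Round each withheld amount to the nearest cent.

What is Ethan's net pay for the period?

$3,101.52

Social Security tax: $3,943.90 × 0.06 = $236.63
State unemployment insurance (employee share): $3,943.90 × 0.01 = $39.44
Paid family leave insurance: $3,943.90 × 0.005 = $19.72
Medicare: $3,943.90 × 0.02 = $78.88
Gym membership: $164.58
AD&D insurance premium: $303.13
Total deductions = $236.63 + $39.44 + $19.72 + $78.88 + $164.58 + $303.13 = $842.38
Net pay = $3,943.90 − $842.38 = $3,101.52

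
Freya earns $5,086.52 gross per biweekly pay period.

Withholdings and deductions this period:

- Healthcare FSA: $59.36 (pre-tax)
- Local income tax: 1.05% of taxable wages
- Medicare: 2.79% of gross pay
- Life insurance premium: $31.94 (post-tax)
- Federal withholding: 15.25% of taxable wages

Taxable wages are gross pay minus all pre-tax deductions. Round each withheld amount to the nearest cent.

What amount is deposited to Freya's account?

$4,033.88

Healthcare FSA: $59.36
Taxable wages = $5,086.52 − $59.36 = $5,027.16
Federal withholding: $5,027.16 × 0.1525 = $766.64
Local income tax: $5,027.16 × 0.0105 = $52.79
Medicare: $5,086.52 × 0.0279 = $141.91
Life insurance premium: $31.94
Total deductions = $59.36 + $766.64 + $52.79 + $141.91 + $31.94 = $1,052.64
Net pay = $5,086.52 − $1,052.64 = $4,033.88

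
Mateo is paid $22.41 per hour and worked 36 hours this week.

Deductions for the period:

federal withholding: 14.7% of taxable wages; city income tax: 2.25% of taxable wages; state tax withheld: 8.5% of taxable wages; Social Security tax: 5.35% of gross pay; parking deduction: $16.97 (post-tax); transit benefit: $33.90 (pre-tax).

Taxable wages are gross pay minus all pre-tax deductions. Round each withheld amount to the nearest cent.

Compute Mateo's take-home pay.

Gross pay: 36 × $22.41 = $806.76
Transit benefit: $33.90
Taxable wages = $806.76 − $33.90 = $772.86
State tax withheld: $772.86 × 0.085 = $65.69
City income tax: $772.86 × 0.0225 = $17.39
Federal withholding: $772.86 × 0.147 = $113.61
Social Security tax: $806.76 × 0.0535 = $43.16
Parking deduction: $16.97
Total deductions = $33.90 + $65.69 + $17.39 + $113.61 + $43.16 + $16.97 = $290.72
Net pay = $806.76 − $290.72 = $516.04

$516.04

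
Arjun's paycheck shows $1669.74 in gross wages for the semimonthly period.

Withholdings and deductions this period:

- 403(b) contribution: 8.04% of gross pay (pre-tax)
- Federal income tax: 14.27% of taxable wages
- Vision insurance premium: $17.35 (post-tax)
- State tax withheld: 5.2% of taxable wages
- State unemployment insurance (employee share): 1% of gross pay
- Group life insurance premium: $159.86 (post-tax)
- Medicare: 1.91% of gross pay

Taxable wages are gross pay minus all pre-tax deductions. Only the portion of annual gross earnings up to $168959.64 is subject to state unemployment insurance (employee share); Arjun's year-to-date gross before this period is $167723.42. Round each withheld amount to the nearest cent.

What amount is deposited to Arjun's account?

403(b) contribution: $1669.74 × 0.0804 = $134.25
Taxable wages = $1669.74 − $134.25 = $1535.49
State tax withheld: $1535.49 × 0.052 = $79.85
Federal income tax: $1535.49 × 0.1427 = $219.11
Medicare: $1669.74 × 0.0191 = $31.89
State unemployment insurance (employee share): only $168959.64 − $167723.42 = $1236.22 of this check is subject → $1236.22 × 0.01 = $12.36
Group life insurance premium: $159.86
Vision insurance premium: $17.35
Total deductions = $134.25 + $79.85 + $219.11 + $31.89 + $12.36 + $159.86 + $17.35 = $654.67
Net pay = $1669.74 − $654.67 = $1015.07

$1015.07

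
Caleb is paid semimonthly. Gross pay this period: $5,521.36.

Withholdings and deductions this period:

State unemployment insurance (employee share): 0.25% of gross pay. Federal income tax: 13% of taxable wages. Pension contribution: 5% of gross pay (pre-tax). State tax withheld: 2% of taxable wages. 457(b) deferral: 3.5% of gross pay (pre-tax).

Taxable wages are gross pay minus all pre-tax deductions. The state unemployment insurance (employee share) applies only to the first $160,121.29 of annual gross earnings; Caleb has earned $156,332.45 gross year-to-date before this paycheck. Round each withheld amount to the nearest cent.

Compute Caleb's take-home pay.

Pension contribution: $5,521.36 × 0.05 = $276.07
457(b) deferral: $5,521.36 × 0.035 = $193.25
Pre-tax total = $276.07 + $193.25 = $469.32
Taxable wages = $5,521.36 − $469.32 = $5,052.04
Federal income tax: $5,052.04 × 0.13 = $656.77
State tax withheld: $5,052.04 × 0.02 = $101.04
State unemployment insurance (employee share): only $160,121.29 − $156,332.45 = $3,788.84 of this check is subject → $3,788.84 × 0.0025 = $9.47
Total deductions = $276.07 + $193.25 + $656.77 + $101.04 + $9.47 = $1,236.60
Net pay = $5,521.36 − $1,236.60 = $4,284.76

$4,284.76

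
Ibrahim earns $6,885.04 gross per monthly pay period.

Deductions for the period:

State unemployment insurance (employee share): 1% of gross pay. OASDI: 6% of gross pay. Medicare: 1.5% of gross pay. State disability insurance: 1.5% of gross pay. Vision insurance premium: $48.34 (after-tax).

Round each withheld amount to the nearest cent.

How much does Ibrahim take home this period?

State disability insurance: $6,885.04 × 0.015 = $103.28
Medicare: $6,885.04 × 0.015 = $103.28
OASDI: $6,885.04 × 0.06 = $413.10
State unemployment insurance (employee share): $6,885.04 × 0.01 = $68.85
Vision insurance premium: $48.34
Total deductions = $103.28 + $103.28 + $413.10 + $68.85 + $48.34 = $736.85
Net pay = $6,885.04 − $736.85 = $6,148.19

$6,148.19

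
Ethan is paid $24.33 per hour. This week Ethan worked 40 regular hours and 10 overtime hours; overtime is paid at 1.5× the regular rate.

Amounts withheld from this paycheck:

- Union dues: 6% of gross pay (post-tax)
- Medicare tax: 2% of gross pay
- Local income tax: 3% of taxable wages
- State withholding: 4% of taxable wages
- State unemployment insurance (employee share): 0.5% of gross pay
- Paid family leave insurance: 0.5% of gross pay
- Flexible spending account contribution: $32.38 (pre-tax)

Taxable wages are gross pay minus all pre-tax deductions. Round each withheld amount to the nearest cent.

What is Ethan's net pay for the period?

$1093.94

Regular pay: 40 × $24.33 = $973.20
Overtime pay: 10 × $24.33 × 1.5 = $364.95
Gross pay = $973.20 + $364.95 = $1338.15
Flexible spending account contribution: $32.38
Taxable wages = $1338.15 − $32.38 = $1305.77
Local income tax: $1305.77 × 0.03 = $39.17
State withholding: $1305.77 × 0.04 = $52.23
State unemployment insurance (employee share): $1338.15 × 0.005 = $6.69
Paid family leave insurance: $1338.15 × 0.005 = $6.69
Medicare tax: $1338.15 × 0.02 = $26.76
Union dues: $1338.15 × 0.06 = $80.29
Total deductions = $32.38 + $39.17 + $52.23 + $6.69 + $6.69 + $26.76 + $80.29 = $244.21
Net pay = $1338.15 − $244.21 = $1093.94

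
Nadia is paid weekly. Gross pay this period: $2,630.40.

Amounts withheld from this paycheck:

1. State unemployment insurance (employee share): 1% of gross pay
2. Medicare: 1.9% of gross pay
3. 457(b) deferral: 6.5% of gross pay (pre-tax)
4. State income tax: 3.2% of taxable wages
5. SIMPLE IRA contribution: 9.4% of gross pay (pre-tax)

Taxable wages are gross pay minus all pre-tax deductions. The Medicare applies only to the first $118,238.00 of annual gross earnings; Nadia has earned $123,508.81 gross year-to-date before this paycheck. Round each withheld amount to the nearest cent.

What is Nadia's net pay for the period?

457(b) deferral: $2,630.40 × 0.065 = $170.98
SIMPLE IRA contribution: $2,630.40 × 0.094 = $247.26
Pre-tax total = $170.98 + $247.26 = $418.24
Taxable wages = $2,630.40 − $418.24 = $2,212.16
State income tax: $2,212.16 × 0.032 = $70.79
Medicare: annual cap $118,238.00 already reached (YTD $123,508.81), so $0.00
State unemployment insurance (employee share): $2,630.40 × 0.01 = $26.30
Total deductions = $170.98 + $247.26 + $70.79 + $0.00 + $26.30 = $515.33
Net pay = $2,630.40 − $515.33 = $2,115.07

$2,115.07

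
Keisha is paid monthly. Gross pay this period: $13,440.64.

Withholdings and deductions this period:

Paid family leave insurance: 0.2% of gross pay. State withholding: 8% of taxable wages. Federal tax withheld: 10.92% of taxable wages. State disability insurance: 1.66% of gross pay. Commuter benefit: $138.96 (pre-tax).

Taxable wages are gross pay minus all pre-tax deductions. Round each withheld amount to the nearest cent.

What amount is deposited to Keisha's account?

$10,535.02

Commuter benefit: $138.96
Taxable wages = $13,440.64 − $138.96 = $13,301.68
State withholding: $13,301.68 × 0.08 = $1,064.13
Federal tax withheld: $13,301.68 × 0.1092 = $1,452.54
Paid family leave insurance: $13,440.64 × 0.002 = $26.88
State disability insurance: $13,440.64 × 0.0166 = $223.11
Total deductions = $138.96 + $1,064.13 + $1,452.54 + $26.88 + $223.11 = $2,905.62
Net pay = $13,440.64 − $2,905.62 = $10,535.02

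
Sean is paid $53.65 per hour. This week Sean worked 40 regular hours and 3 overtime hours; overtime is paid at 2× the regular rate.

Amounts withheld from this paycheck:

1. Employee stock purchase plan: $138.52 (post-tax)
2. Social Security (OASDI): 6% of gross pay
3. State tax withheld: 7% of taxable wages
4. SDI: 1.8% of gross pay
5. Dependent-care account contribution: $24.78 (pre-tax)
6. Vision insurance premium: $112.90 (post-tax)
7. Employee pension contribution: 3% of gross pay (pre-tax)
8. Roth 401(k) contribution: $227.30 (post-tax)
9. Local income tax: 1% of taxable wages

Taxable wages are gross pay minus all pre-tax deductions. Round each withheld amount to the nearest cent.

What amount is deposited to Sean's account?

$1,508.34

Regular pay: 40 × $53.65 = $2,146.00
Overtime pay: 3 × $53.65 × 2 = $321.90
Gross pay = $2,146.00 + $321.90 = $2,467.90
Employee pension contribution: $2,467.90 × 0.03 = $74.04
Dependent-care account contribution: $24.78
Pre-tax total = $74.04 + $24.78 = $98.82
Taxable wages = $2,467.90 − $98.82 = $2,369.08
State tax withheld: $2,369.08 × 0.07 = $165.84
Local income tax: $2,369.08 × 0.01 = $23.69
SDI: $2,467.90 × 0.018 = $44.42
Social Security (OASDI): $2,467.90 × 0.06 = $148.07
Roth 401(k) contribution: $227.30
Employee stock purchase plan: $138.52
Vision insurance premium: $112.90
Total deductions = $74.04 + $24.78 + $165.84 + $23.69 + $44.42 + $148.07 + $227.30 + $138.52 + $112.90 = $959.56
Net pay = $2,467.90 − $959.56 = $1,508.34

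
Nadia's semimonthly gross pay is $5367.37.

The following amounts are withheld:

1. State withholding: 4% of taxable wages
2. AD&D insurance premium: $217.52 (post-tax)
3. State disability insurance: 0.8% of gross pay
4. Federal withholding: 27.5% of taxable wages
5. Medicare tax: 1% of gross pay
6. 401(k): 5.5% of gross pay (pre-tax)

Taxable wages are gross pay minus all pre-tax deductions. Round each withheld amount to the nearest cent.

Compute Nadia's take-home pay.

$3160.30

401(k): $5367.37 × 0.055 = $295.21
Taxable wages = $5367.37 − $295.21 = $5072.16
Federal withholding: $5072.16 × 0.275 = $1394.84
State withholding: $5072.16 × 0.04 = $202.89
Medicare tax: $5367.37 × 0.01 = $53.67
State disability insurance: $5367.37 × 0.008 = $42.94
AD&D insurance premium: $217.52
Total deductions = $295.21 + $1394.84 + $202.89 + $53.67 + $42.94 + $217.52 = $2207.07
Net pay = $5367.37 − $2207.07 = $3160.30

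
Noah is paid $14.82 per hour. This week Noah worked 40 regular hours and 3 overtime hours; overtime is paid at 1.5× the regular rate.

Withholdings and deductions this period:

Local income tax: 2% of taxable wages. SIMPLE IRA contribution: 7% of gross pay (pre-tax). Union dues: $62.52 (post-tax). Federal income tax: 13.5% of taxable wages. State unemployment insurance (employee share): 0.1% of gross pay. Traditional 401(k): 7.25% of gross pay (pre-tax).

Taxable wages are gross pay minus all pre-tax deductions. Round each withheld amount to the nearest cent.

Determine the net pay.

Regular pay: 40 × $14.82 = $592.80
Overtime pay: 3 × $14.82 × 1.5 = $66.69
Gross pay = $592.80 + $66.69 = $659.49
Traditional 401(k): $659.49 × 0.0725 = $47.81
SIMPLE IRA contribution: $659.49 × 0.07 = $46.16
Pre-tax total = $47.81 + $46.16 = $93.97
Taxable wages = $659.49 − $93.97 = $565.52
Local income tax: $565.52 × 0.02 = $11.31
Federal income tax: $565.52 × 0.135 = $76.35
State unemployment insurance (employee share): $659.49 × 0.001 = $0.66
Union dues: $62.52
Total deductions = $47.81 + $46.16 + $11.31 + $76.35 + $0.66 + $62.52 = $244.81
Net pay = $659.49 − $244.81 = $414.68

$414.68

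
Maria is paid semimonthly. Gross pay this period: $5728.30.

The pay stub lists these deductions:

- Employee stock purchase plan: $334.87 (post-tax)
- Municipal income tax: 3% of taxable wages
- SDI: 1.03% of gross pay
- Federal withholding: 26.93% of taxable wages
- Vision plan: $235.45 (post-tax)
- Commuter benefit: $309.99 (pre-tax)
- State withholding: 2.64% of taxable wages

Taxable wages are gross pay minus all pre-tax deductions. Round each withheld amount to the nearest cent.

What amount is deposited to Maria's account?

$3024.25

Commuter benefit: $309.99
Taxable wages = $5728.30 − $309.99 = $5418.31
Municipal income tax: $5418.31 × 0.03 = $162.55
Federal withholding: $5418.31 × 0.2693 = $1459.15
State withholding: $5418.31 × 0.0264 = $143.04
SDI: $5728.30 × 0.0103 = $59.00
Employee stock purchase plan: $334.87
Vision plan: $235.45
Total deductions = $309.99 + $162.55 + $1459.15 + $143.04 + $59.00 + $334.87 + $235.45 = $2704.05
Net pay = $5728.30 − $2704.05 = $3024.25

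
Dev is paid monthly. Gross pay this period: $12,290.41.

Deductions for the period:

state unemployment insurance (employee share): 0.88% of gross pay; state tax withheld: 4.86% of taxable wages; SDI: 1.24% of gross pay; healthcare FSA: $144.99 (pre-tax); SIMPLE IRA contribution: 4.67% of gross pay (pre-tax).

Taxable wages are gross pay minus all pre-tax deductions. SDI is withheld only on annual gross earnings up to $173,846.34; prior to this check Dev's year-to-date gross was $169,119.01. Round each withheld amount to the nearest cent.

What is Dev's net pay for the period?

$10,842.31

Healthcare FSA: $144.99
SIMPLE IRA contribution: $12,290.41 × 0.0467 = $573.96
Pre-tax total = $144.99 + $573.96 = $718.95
Taxable wages = $12,290.41 − $718.95 = $11,571.46
State tax withheld: $11,571.46 × 0.0486 = $562.37
State unemployment insurance (employee share): $12,290.41 × 0.0088 = $108.16
SDI: only $173,846.34 − $169,119.01 = $4,727.33 of this check is subject → $4,727.33 × 0.0124 = $58.62
Total deductions = $144.99 + $573.96 + $562.37 + $108.16 + $58.62 = $1,448.10
Net pay = $12,290.41 − $1,448.10 = $10,842.31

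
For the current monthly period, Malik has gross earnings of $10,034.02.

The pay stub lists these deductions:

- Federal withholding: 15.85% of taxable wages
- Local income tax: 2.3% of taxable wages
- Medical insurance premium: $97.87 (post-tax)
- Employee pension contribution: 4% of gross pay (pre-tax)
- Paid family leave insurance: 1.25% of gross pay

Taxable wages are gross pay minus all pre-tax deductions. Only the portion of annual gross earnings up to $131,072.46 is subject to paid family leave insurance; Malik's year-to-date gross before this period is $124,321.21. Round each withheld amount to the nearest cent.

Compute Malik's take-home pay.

Employee pension contribution: $10,034.02 × 0.04 = $401.36
Taxable wages = $10,034.02 − $401.36 = $9,632.66
Federal withholding: $9,632.66 × 0.1585 = $1,526.78
Local income tax: $9,632.66 × 0.023 = $221.55
Paid family leave insurance: only $131,072.46 − $124,321.21 = $6,751.25 of this check is subject → $6,751.25 × 0.0125 = $84.39
Medical insurance premium: $97.87
Total deductions = $401.36 + $1,526.78 + $221.55 + $84.39 + $97.87 = $2,331.95
Net pay = $10,034.02 − $2,331.95 = $7,702.07

$7,702.07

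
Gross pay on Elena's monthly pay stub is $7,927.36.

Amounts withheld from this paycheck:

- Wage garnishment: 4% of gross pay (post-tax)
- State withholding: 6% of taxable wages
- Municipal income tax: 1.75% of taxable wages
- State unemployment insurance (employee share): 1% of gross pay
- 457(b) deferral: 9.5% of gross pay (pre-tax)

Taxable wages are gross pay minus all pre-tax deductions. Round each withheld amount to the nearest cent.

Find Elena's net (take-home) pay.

457(b) deferral: $7,927.36 × 0.095 = $753.10
Taxable wages = $7,927.36 − $753.10 = $7,174.26
Municipal income tax: $7,174.26 × 0.0175 = $125.55
State withholding: $7,174.26 × 0.06 = $430.46
State unemployment insurance (employee share): $7,927.36 × 0.01 = $79.27
Wage garnishment: $7,927.36 × 0.04 = $317.09
Total deductions = $753.10 + $125.55 + $430.46 + $79.27 + $317.09 = $1,705.47
Net pay = $7,927.36 − $1,705.47 = $6,221.89

$6,221.89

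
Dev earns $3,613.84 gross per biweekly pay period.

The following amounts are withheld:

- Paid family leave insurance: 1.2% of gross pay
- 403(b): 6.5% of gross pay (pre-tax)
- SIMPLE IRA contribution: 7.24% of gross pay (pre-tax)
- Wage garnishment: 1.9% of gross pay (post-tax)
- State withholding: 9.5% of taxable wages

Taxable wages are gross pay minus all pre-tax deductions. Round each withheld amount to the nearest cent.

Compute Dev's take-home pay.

$2,709.13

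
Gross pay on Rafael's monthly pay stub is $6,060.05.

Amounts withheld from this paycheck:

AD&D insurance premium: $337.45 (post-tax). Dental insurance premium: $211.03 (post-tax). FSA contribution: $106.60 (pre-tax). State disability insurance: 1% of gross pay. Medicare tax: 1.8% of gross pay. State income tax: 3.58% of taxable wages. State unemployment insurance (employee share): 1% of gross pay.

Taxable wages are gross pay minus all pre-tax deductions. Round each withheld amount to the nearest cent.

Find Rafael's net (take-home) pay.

FSA contribution: $106.60
Taxable wages = $6,060.05 − $106.60 = $5,953.45
State income tax: $5,953.45 × 0.0358 = $213.13
Medicare tax: $6,060.05 × 0.018 = $109.08
State unemployment insurance (employee share): $6,060.05 × 0.01 = $60.60
State disability insurance: $6,060.05 × 0.01 = $60.60
Dental insurance premium: $211.03
AD&D insurance premium: $337.45
Total deductions = $106.60 + $213.13 + $109.08 + $60.60 + $60.60 + $211.03 + $337.45 = $1,098.49
Net pay = $6,060.05 − $1,098.49 = $4,961.56

$4,961.56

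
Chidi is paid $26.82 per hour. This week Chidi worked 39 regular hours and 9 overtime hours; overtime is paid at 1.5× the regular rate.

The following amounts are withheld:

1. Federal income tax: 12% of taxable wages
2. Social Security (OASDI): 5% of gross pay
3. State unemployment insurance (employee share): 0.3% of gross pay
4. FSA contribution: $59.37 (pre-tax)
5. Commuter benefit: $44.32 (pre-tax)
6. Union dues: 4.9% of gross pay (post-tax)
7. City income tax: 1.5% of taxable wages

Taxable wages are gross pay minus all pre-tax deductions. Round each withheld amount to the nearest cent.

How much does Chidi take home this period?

Regular pay: 39 × $26.82 = $1,045.98
Overtime pay: 9 × $26.82 × 1.5 = $362.07
Gross pay = $1,045.98 + $362.07 = $1,408.05
Commuter benefit: $44.32
FSA contribution: $59.37
Pre-tax total = $44.32 + $59.37 = $103.69
Taxable wages = $1,408.05 − $103.69 = $1,304.36
Federal income tax: $1,304.36 × 0.12 = $156.52
City income tax: $1,304.36 × 0.015 = $19.57
State unemployment insurance (employee share): $1,408.05 × 0.003 = $4.22
Social Security (OASDI): $1,408.05 × 0.05 = $70.40
Union dues: $1,408.05 × 0.049 = $68.99
Total deductions = $44.32 + $59.37 + $156.52 + $19.57 + $4.22 + $70.40 + $68.99 = $423.39
Net pay = $1,408.05 − $423.39 = $984.66

$984.66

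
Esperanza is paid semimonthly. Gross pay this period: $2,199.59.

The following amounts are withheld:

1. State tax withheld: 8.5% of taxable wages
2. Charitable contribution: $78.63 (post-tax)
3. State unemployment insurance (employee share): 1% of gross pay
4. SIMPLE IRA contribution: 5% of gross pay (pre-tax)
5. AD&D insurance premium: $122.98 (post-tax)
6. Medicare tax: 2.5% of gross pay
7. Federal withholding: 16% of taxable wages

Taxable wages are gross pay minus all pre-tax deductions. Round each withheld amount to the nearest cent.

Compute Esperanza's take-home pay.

SIMPLE IRA contribution: $2,199.59 × 0.05 = $109.98
Taxable wages = $2,199.59 − $109.98 = $2,089.61
State tax withheld: $2,089.61 × 0.085 = $177.62
Federal withholding: $2,089.61 × 0.16 = $334.34
State unemployment insurance (employee share): $2,199.59 × 0.01 = $22.00
Medicare tax: $2,199.59 × 0.025 = $54.99
Charitable contribution: $78.63
AD&D insurance premium: $122.98
Total deductions = $109.98 + $177.62 + $334.34 + $22.00 + $54.99 + $78.63 + $122.98 = $900.54
Net pay = $2,199.59 − $900.54 = $1,299.05

$1,299.05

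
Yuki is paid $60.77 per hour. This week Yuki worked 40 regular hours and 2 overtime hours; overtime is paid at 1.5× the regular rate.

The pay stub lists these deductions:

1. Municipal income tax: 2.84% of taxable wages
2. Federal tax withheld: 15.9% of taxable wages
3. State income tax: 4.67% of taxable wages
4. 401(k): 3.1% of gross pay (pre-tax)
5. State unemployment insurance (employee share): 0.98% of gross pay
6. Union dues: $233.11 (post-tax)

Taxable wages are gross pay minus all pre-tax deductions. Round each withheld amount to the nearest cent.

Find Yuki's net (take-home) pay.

$1,680.62

Regular pay: 40 × $60.77 = $2,430.80
Overtime pay: 2 × $60.77 × 1.5 = $182.31
Gross pay = $2,430.80 + $182.31 = $2,613.11
401(k): $2,613.11 × 0.031 = $81.01
Taxable wages = $2,613.11 − $81.01 = $2,532.10
Municipal income tax: $2,532.10 × 0.0284 = $71.91
Federal tax withheld: $2,532.10 × 0.159 = $402.60
State income tax: $2,532.10 × 0.0467 = $118.25
State unemployment insurance (employee share): $2,613.11 × 0.0098 = $25.61
Union dues: $233.11
Total deductions = $81.01 + $71.91 + $402.60 + $118.25 + $25.61 + $233.11 = $932.49
Net pay = $2,613.11 − $932.49 = $1,680.62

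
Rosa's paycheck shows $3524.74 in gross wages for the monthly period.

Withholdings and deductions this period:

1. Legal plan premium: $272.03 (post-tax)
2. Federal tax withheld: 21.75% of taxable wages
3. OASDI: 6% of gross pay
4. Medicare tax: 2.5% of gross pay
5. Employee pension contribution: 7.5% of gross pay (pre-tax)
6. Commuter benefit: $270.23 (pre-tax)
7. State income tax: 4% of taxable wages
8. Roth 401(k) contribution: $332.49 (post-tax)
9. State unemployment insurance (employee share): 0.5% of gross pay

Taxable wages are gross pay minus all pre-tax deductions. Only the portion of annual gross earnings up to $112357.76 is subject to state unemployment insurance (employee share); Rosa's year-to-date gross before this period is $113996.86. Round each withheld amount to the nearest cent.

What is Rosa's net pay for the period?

$1316.06

Commuter benefit: $270.23
Employee pension contribution: $3524.74 × 0.075 = $264.36
Pre-tax total = $270.23 + $264.36 = $534.59
Taxable wages = $3524.74 − $534.59 = $2990.15
State income tax: $2990.15 × 0.04 = $119.61
Federal tax withheld: $2990.15 × 0.2175 = $650.36
State unemployment insurance (employee share): annual cap $112357.76 already reached (YTD $113996.86), so $0.00
Medicare tax: $3524.74 × 0.025 = $88.12
OASDI: $3524.74 × 0.06 = $211.48
Legal plan premium: $272.03
Roth 401(k) contribution: $332.49
Total deductions = $270.23 + $264.36 + $119.61 + $650.36 + $0.00 + $88.12 + $211.48 + $272.03 + $332.49 = $2208.68
Net pay = $3524.74 − $2208.68 = $1316.06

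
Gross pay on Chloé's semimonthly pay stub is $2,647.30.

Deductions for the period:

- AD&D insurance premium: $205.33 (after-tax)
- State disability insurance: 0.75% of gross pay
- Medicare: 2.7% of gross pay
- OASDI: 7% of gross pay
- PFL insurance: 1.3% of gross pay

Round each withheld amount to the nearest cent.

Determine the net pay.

$2,130.92

Medicare: $2,647.30 × 0.027 = $71.48
OASDI: $2,647.30 × 0.07 = $185.31
State disability insurance: $2,647.30 × 0.0075 = $19.85
PFL insurance: $2,647.30 × 0.013 = $34.41
AD&D insurance premium: $205.33
Total deductions = $71.48 + $185.31 + $19.85 + $34.41 + $205.33 = $516.38
Net pay = $2,647.30 − $516.38 = $2,130.92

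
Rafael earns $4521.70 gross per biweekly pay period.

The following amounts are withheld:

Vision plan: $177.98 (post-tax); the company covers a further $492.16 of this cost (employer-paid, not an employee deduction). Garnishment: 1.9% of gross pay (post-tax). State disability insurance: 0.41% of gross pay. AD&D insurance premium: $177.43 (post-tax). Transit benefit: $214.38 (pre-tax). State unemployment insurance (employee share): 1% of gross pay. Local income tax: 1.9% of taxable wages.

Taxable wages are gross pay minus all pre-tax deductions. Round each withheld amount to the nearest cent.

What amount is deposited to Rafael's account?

Transit benefit: $214.38
Taxable wages = $4521.70 − $214.38 = $4307.32
Local income tax: $4307.32 × 0.019 = $81.84
State unemployment insurance (employee share): $4521.70 × 0.01 = $45.22
State disability insurance: $4521.70 × 0.0041 = $18.54
AD&D insurance premium: $177.43
Garnishment: $4521.70 × 0.019 = $85.91
Vision plan: $177.98
(Employer's $492.16 toward vision plan is not withheld from the employee.)
Total deductions = $214.38 + $81.84 + $45.22 + $18.54 + $177.43 + $85.91 + $177.98 = $801.30
Net pay = $4521.70 − $801.30 = $3720.40

$3720.40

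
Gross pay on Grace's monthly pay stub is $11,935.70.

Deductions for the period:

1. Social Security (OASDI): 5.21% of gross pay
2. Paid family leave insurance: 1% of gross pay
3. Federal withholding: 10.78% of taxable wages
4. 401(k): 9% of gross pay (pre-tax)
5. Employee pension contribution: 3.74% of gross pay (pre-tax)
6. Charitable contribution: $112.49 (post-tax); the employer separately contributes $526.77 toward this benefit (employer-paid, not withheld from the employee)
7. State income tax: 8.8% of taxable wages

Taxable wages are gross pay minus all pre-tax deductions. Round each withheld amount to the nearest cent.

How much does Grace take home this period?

$7,522.11

Employee pension contribution: $11,935.70 × 0.0374 = $446.40
401(k): $11,935.70 × 0.09 = $1,074.21
Pre-tax total = $446.40 + $1,074.21 = $1,520.61
Taxable wages = $11,935.70 − $1,520.61 = $10,415.09
Federal withholding: $10,415.09 × 0.1078 = $1,122.75
State income tax: $10,415.09 × 0.088 = $916.53
Social Security (OASDI): $11,935.70 × 0.0521 = $621.85
Paid family leave insurance: $11,935.70 × 0.01 = $119.36
Charitable contribution: $112.49
(Employer's $526.77 toward charitable contribution is not withheld from the employee.)
Total deductions = $446.40 + $1,074.21 + $1,122.75 + $916.53 + $621.85 + $119.36 + $112.49 = $4,413.59
Net pay = $11,935.70 − $4,413.59 = $7,522.11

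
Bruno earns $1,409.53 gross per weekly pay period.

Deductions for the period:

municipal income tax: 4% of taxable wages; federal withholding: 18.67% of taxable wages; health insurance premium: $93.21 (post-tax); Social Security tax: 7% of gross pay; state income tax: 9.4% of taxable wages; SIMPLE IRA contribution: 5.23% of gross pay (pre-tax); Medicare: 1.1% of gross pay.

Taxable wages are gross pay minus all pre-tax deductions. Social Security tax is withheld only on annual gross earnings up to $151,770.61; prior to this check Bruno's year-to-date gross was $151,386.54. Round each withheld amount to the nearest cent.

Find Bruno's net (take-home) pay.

$771.82

SIMPLE IRA contribution: $1,409.53 × 0.0523 = $73.72
Taxable wages = $1,409.53 − $73.72 = $1,335.81
Federal withholding: $1,335.81 × 0.1867 = $249.40
State income tax: $1,335.81 × 0.094 = $125.57
Municipal income tax: $1,335.81 × 0.04 = $53.43
Medicare: $1,409.53 × 0.011 = $15.50
Social Security tax: only $151,770.61 − $151,386.54 = $384.07 of this check is subject → $384.07 × 0.07 = $26.88
Health insurance premium: $93.21
Total deductions = $73.72 + $249.40 + $125.57 + $53.43 + $15.50 + $26.88 + $93.21 = $637.71
Net pay = $1,409.53 − $637.71 = $771.82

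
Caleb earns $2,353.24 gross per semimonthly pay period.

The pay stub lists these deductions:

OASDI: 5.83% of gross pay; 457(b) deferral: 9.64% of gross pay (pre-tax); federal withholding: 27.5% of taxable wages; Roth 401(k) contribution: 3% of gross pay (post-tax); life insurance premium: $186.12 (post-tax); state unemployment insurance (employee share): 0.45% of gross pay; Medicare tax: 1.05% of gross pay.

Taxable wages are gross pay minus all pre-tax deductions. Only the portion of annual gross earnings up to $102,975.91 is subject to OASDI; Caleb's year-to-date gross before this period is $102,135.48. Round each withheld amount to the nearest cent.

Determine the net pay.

$1,200.61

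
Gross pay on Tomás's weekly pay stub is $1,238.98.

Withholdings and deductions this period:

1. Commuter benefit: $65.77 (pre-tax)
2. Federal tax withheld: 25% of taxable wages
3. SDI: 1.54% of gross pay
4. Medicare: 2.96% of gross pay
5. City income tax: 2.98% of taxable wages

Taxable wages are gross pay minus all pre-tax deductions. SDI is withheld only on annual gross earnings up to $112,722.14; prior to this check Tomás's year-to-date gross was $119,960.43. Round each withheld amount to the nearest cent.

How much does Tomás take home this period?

Commuter benefit: $65.77
Taxable wages = $1,238.98 − $65.77 = $1,173.21
City income tax: $1,173.21 × 0.0298 = $34.96
Federal tax withheld: $1,173.21 × 0.25 = $293.30
Medicare: $1,238.98 × 0.0296 = $36.67
SDI: annual cap $112,722.14 already reached (YTD $119,960.43), so $0.00
Total deductions = $65.77 + $34.96 + $293.30 + $36.67 + $0.00 = $430.70
Net pay = $1,238.98 − $430.70 = $808.28

$808.28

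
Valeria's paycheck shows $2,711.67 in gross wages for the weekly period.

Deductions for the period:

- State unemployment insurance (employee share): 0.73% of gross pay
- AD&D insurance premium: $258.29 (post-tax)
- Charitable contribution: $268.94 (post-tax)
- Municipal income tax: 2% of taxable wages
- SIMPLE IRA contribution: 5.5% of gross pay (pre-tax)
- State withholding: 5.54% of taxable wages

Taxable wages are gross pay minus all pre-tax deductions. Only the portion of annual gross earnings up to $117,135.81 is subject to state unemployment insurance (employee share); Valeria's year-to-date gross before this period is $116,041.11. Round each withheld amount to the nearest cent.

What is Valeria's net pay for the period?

SIMPLE IRA contribution: $2,711.67 × 0.055 = $149.14
Taxable wages = $2,711.67 − $149.14 = $2,562.53
Municipal income tax: $2,562.53 × 0.02 = $51.25
State withholding: $2,562.53 × 0.0554 = $141.96
State unemployment insurance (employee share): only $117,135.81 − $116,041.11 = $1,094.70 of this check is subject → $1,094.70 × 0.0073 = $7.99
Charitable contribution: $268.94
AD&D insurance premium: $258.29
Total deductions = $149.14 + $51.25 + $141.96 + $7.99 + $268.94 + $258.29 = $877.57
Net pay = $2,711.67 − $877.57 = $1,834.10

$1,834.10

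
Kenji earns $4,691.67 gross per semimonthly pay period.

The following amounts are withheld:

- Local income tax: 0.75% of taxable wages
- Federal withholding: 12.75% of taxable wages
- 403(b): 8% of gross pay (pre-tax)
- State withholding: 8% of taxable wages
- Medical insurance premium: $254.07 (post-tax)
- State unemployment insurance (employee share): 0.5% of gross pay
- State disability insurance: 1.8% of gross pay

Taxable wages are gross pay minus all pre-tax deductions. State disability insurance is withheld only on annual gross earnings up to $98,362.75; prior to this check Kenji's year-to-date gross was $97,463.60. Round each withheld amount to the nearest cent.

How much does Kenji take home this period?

$3,094.62

403(b): $4,691.67 × 0.08 = $375.33
Taxable wages = $4,691.67 − $375.33 = $4,316.34
Local income tax: $4,316.34 × 0.0075 = $32.37
State withholding: $4,316.34 × 0.08 = $345.31
Federal withholding: $4,316.34 × 0.1275 = $550.33
State unemployment insurance (employee share): $4,691.67 × 0.005 = $23.46
State disability insurance: only $98,362.75 − $97,463.60 = $899.15 of this check is subject → $899.15 × 0.018 = $16.18
Medical insurance premium: $254.07
Total deductions = $375.33 + $32.37 + $345.31 + $550.33 + $23.46 + $16.18 + $254.07 = $1,597.05
Net pay = $4,691.67 − $1,597.05 = $3,094.62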